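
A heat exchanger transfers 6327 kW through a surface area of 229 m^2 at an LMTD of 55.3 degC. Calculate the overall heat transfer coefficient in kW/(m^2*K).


From Q = U*A*LMTD, U = Q / (A * LMTD)
U = 6327 / (229 * 55.3) = 6327 / 12663.7 = 0.4996

0.4996 kW/(m^2*K)


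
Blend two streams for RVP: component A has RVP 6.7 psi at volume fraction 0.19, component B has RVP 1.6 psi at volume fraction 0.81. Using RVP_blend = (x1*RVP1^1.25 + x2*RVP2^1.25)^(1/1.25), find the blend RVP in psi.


Chevron index: RVP_blend = (sum xi*RVPi^1.25)^(1/1.25)
RVP^1.25 terms: 0.19 * 6.7^1.25 + 0.81 * 1.6^1.25 = 3.50567
RVP_blend = 3.50567^(1/1.25) = 2.728

2.728 psi


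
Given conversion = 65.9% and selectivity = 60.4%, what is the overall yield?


Overall yield = conversion (%) * selectivity (%) / 100
Conversion = 65.9%, Selectivity = 60.4%
Y = 65.9 * 60.4 / 100
= 39.8036 %

39.8036 %


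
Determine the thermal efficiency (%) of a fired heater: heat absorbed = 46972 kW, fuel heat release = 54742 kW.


Furnace efficiency = Q_absorbed / Q_fuel * 100
= 46972 / 54742 * 100 = 85.81

85.81 %


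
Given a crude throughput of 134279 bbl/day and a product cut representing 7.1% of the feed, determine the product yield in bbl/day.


Crude throughput = 134279 bbl/day
Fraction yield = 7.1%
yield = throughput * fraction / 100
yield = 134279 * 7.1 / 100 = 9533.809

9533.809 bbl/day


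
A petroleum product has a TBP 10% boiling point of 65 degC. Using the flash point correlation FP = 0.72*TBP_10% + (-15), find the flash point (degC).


FP = 0.72 * 65 + (-15) = 31.8

31.8 degC


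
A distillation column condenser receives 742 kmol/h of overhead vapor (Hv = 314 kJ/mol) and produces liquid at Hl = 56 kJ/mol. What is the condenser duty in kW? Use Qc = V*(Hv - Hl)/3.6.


Qc = 742 * (314 - 56) / 3.6 = 742 * 258 / 3.6 = 53180

53180 kW


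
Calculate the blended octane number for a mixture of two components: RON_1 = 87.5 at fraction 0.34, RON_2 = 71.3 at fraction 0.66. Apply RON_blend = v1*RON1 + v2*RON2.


Linear blending: RON_blend = sum(vi * RONi)
Contribution 1: 0.34 * 87.5 = 29.75
Contribution 2: 0.66 * 71.3 = 47.058
RON_blend = 29.75 + 47.058 = 76.808

76.808


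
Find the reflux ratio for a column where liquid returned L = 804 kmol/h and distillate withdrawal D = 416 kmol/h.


Reflux ratio definition: R = L / D (liquid returned / distillate withdrawn)
L = 804 kmol/h, D = 416 kmol/h
R = 804 / 416 = 1.933

1.933


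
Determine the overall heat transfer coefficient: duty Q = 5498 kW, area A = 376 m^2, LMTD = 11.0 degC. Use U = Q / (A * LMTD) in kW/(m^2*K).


From Q = U*A*LMTD, U = Q / (A * LMTD)
U = 5498 / (376 * 11.0) = 5498 / 4136 = 1.329

1.329 kW/(m^2*K)


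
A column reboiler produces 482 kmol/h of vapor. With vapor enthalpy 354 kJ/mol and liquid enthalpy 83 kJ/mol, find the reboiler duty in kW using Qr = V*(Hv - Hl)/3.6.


Qr = 482 * (354 - 83) / 3.6 = 482 * 271 / 3.6 = 36280

36280 kW


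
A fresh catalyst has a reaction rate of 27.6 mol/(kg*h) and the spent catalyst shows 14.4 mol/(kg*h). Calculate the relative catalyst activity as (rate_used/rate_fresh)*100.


Activity (%) = (rate_used / rate_fresh) * 100
rate_used = 14.4, rate_fresh = 27.6
= (14.4 / 27.6) * 100
= 0.5217 * 100 = 52.17

52.17 %


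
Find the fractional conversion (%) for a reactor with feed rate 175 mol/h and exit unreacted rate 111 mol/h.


X = (F_in - F_out) / F_in * 100
Moles reacted = 175 - 111 = 64
X = 64 / 175 * 100
= 0.3657 * 100
= 36.57 %

36.57 %


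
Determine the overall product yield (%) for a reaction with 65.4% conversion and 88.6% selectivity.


Overall yield = conversion (%) * selectivity (%) / 100
Conversion = 65.4%, Selectivity = 88.6%
Y = 65.4 * 88.6 / 100
= 57.9444 %

57.9444 %


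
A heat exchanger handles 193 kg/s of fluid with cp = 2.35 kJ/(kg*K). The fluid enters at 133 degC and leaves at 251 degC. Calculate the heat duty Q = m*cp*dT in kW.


Q = m_dot * cp * delta_T
delta_T = 251 - 133 = 118 K
Q = 193 * 2.35 * 118
= 453.55 * 118
= 53518.9 kW

53518.9 kW


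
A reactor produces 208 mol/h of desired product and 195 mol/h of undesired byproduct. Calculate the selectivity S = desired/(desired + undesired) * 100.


Selectivity = desired / (desired + undesired) * 100
Total products = 208 + 195 = 403 mol/h
S = 208 / 403 * 100
= 0.5161 * 100
= 51.61 %

51.61 %


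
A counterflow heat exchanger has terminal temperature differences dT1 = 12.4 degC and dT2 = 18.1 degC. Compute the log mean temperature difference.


LMTD = (dT1 - dT2) / ln(dT1/dT2)
= (12.4 - 18.1) / ln(12.4 / 18.1) = -5.7 / -0.378215 = 15.07

15.07 degC


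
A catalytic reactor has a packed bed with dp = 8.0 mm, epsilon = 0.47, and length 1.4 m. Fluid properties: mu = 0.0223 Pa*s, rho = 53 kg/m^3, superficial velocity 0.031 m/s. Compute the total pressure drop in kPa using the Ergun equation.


dp = 8.0 mm = 0.008 m
Viscous term = 150*0.0223*0.031*(1-0.47)^2 / (0.008^2*0.47^3) = 4383.65
Inertial term = 1.75*53*0.031^2*(1-0.47) / (0.008*0.47^3) = 56.8761
dP/L = 4383.65 + 56.8761 = 4440.53 Pa/m
dP = 4440.53 * 1.4 / 1000 = 6.217 kPa

6.217 kPa


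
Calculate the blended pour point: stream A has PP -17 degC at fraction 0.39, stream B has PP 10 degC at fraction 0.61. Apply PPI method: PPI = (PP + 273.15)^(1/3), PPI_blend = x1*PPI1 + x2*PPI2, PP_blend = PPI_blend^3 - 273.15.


PPI_1 = (-17 + 273.15)^(1/3) = 6.350844
PPI_2 = (10 + 273.15)^(1/3) = 6.566574
PPI_blend = 0.39 * 6.350844 + 0.61 * 6.566574 = 6.482439
PP_blend = 6.482439^3 - 273.15 = 272.4052 - 273.15 = -0.74

-0.74 degC


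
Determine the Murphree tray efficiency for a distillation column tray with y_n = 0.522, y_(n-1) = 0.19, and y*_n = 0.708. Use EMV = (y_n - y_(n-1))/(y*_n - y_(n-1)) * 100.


Murphree vapor efficiency: EMV = (y_n - y_(n-1)) / (y*_n - y_(n-1)) * 100
EMV = (0.522 - 0.19) / (0.708 - 0.19) * 100 = 0.332 / 0.518 * 100 = 64.09

64.09 %


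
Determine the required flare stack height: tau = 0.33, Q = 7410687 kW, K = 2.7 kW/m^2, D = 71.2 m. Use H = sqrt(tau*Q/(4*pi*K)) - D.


tau*Q/(4*pi*K) = 0.33 * 7410687 / (4 * pi * 2.7) = 72077.3
sqrt(72077.3) = 268.472
H = 268.472 - 71.2 = 197.3

197.3 m


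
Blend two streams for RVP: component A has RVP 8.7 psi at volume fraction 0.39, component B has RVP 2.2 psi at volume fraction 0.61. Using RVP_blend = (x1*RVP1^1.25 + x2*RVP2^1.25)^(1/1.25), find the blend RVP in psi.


Chevron index: RVP_blend = (sum xi*RVPi^1.25)^(1/1.25)
RVP^1.25 terms: 0.39 * 8.7^1.25 + 0.61 * 2.2^1.25 = 7.46165
RVP_blend = 7.46165^(1/1.25) = 4.992

4.992 psi


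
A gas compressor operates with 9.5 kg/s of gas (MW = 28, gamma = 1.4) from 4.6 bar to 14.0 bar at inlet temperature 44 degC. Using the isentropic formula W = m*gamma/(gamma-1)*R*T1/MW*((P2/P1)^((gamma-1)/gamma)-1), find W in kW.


Isentropic work: W = m*(gamma/(gamma-1))*(R*T1/MW)*((P2/P1)^((gamma-1)/gamma) - 1)
T1 = 44 + 273.15 = 317.15 K
Pressure ratio = 14.0 / 4.6 = 3.04348
Exponent = (1.4 - 1)/1.4 = 0.285714
(P2/P1)^exp - 1 = 3.04348^0.285714 - 1 = 0.374376
W = 9.5 * 1.4 / 0.4 * 8.314 * 317.15 / 28 * 0.374376 = 1172

1172 kW


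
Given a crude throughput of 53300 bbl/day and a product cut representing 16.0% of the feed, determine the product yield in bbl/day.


Crude throughput = 53300 bbl/day
Fraction yield = 16.0%
yield = throughput * fraction / 100
yield = 53300 * 16.0 / 100 = 8528

8528 bbl/day


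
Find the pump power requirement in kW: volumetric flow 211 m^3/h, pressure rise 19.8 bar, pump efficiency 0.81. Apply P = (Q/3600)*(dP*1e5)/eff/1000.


Q = 211 / 3600 = 0.0586111 m^3/s
P = 0.0586111 * (19.8 * 1e5) / 0.81 / 1000 = 143.3

143.3 kW


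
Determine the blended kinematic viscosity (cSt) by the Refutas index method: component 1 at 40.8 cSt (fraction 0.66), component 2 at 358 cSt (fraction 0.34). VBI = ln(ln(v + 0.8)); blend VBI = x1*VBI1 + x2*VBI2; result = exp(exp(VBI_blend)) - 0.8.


Refutas method: VBN_i = 14.534*ln(ln(visc_i + 0.8)) + 10.975, blended linearly by mass fraction; since VBN is linear in VBI_i = ln(ln(visc_i + 0.8)) and the fractions sum to 1, blend VBI directly: visc = exp(exp(VBI_blend)) - 0.8
VBI_1 = ln(ln(40.8 + 0.8)) = 1.3159
VBI_2 = ln(ln(358 + 0.8)) = 1.77203
VBI_blend = 0.66 * 1.3159 + 0.34 * 1.77203 = 1.47098
visc_blend = exp(exp(1.47098)) - 0.8 = 76.95

76.95 cSt


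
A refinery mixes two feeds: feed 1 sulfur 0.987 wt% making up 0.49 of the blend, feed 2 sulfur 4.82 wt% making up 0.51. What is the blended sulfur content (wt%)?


Linear sulfur blending: S_blend = x1*S1 + x2*S2
Contribution 1: 0.49 * 0.987 = 0.48363 wt%
Contribution 2: 0.51 * 4.82 = 2.4582 wt%
S_blend = 0.48363 + 2.4582 = 2.94183

2.94183 wt%


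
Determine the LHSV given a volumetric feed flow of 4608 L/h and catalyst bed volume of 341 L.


LHSV = volumetric feed rate / catalyst volume
= 4608 L/h / 341 L
= 13.51 h^-1

13.51 h^-1


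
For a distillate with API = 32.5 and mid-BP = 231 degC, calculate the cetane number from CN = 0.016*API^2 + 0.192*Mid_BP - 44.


CN = 0.016 * 32.5^2 + 0.192 * 231 - 44
CN = 16.9 + 44.352 - 44 = 17.252

17.252


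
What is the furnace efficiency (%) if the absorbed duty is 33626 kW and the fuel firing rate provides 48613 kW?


Furnace efficiency = Q_absorbed / Q_fuel * 100
= 33626 / 48613 * 100 = 69.17

69.17 %


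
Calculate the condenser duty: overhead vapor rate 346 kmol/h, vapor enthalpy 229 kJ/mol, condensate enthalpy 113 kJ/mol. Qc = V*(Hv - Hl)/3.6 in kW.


Qc = 346 * (229 - 113) / 3.6 = 346 * 116 / 3.6 = 11150

11150 kW


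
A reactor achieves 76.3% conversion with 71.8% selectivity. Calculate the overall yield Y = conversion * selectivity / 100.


Overall yield = conversion (%) * selectivity (%) / 100
Conversion = 76.3%, Selectivity = 71.8%
Y = 76.3 * 71.8 / 100
= 54.7834 %

54.7834 %


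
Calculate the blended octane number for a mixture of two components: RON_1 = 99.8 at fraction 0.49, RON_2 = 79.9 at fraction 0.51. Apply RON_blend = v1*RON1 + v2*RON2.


Linear blending: RON_blend = sum(vi * RONi)
Contribution 1: 0.49 * 99.8 = 48.902
Contribution 2: 0.51 * 79.9 = 40.749
RON_blend = 48.902 + 40.749 = 89.651

89.651


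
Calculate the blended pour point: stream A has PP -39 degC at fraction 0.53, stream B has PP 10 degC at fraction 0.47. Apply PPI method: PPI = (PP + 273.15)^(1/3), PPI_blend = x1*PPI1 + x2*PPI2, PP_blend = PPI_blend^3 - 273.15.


PPI_1 = (-39 + 273.15)^(1/3) = 6.163557
PPI_2 = (10 + 273.15)^(1/3) = 6.566574
PPI_blend = 0.53 * 6.163557 + 0.47 * 6.566574 = 6.352975
PP_blend = 6.352975^3 - 273.15 = 256.4079 - 273.15 = -16.74

-16.74 degC


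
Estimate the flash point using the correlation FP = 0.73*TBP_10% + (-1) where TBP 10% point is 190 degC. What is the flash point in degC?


FP = 0.73 * 190 + (-1) = 137.7

137.7 degC


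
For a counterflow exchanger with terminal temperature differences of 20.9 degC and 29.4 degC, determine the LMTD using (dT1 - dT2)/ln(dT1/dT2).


LMTD = (dT1 - dT2) / ln(dT1/dT2)
= (20.9 - 29.4) / ln(20.9 / 29.4) = -8.5 / -0.341246 = 24.91

24.91 degC


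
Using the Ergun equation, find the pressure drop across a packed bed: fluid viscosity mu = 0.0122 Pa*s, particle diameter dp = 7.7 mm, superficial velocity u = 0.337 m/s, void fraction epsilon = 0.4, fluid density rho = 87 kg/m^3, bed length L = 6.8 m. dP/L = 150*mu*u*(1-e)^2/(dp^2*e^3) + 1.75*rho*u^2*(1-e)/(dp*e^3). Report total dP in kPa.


dp = 7.7 mm = 0.0077 m
Viscous term = 150*0.0122*0.337*(1-0.4)^2 / (0.0077^2*0.4^3) = 58508.9
Inertial term = 1.75*87*0.337^2*(1-0.4) / (0.0077*0.4^3) = 21052.2
dP/L = 58508.9 + 21052.2 = 79561.1 Pa/m
dP = 79561.1 * 6.8 / 1000 = 541.0 kPa

541.0 kPa


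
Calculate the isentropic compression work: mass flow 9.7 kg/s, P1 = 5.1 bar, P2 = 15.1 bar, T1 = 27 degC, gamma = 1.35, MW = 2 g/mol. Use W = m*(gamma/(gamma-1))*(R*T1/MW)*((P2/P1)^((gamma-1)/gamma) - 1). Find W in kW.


Isentropic work: W = m*(gamma/(gamma-1))*(R*T1/MW)*((P2/P1)^((gamma-1)/gamma) - 1)
T1 = 27 + 273.15 = 300.15 K
Pressure ratio = 15.1 / 5.1 = 2.96078
Exponent = (1.35 - 1)/1.35 = 0.259259
(P2/P1)^exp - 1 = 2.96078^0.259259 - 1 = 0.325001
W = 9.7 * 1.35 / 0.35 * 8.314 * 300.15 / 2 * 0.325001 = 15170

15170 kW


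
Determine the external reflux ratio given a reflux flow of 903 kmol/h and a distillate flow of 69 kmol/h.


Reflux ratio definition: R = L / D (liquid returned / distillate withdrawn)
L = 903 kmol/h, D = 69 kmol/h
R = 903 / 69 = 13.09

13.09


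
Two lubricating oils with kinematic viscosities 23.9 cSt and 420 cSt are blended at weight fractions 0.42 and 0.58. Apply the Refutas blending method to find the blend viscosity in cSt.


Refutas method: VBN_i = 14.534*ln(ln(visc_i + 0.8)) + 10.975, blended linearly by mass fraction; since VBN is linear in VBI_i = ln(ln(visc_i + 0.8)) and the fractions sum to 1, blend VBI directly: visc = exp(exp(VBI_blend)) - 0.8
VBI_1 = ln(ln(23.9 + 0.8)) = 1.16527
VBI_2 = ln(ln(420 + 0.8)) = 1.79876
VBI_blend = 0.42 * 1.16527 + 0.58 * 1.79876 = 1.53269
visc_blend = exp(exp(1.53269)) - 0.8 = 101.8

101.8 cSt


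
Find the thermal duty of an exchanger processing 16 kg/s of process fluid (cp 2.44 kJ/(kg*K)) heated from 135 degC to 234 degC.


Q = m_dot * cp * delta_T
delta_T = 234 - 135 = 99 K
Q = 16 * 2.44 * 99
= 39.04 * 99
= 3864.96 kW

3864.96 kW


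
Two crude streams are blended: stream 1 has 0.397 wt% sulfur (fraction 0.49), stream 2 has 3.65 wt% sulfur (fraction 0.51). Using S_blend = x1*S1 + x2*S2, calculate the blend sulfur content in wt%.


Linear sulfur blending: S_blend = x1*S1 + x2*S2
Contribution 1: 0.49 * 0.397 = 0.19453 wt%
Contribution 2: 0.51 * 3.65 = 1.8615 wt%
S_blend = 0.19453 + 1.8615 = 2.05603

2.05603 wt%


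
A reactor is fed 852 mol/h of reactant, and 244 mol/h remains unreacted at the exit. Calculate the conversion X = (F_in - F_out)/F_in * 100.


X = (F_in - F_out) / F_in * 100
Moles reacted = 852 - 244 = 608
X = 608 / 852 * 100
= 0.7136 * 100
= 71.36 %

71.36 %


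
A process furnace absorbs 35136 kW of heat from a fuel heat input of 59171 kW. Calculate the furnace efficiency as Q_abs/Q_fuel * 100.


Furnace efficiency = Q_absorbed / Q_fuel * 100
= 35136 / 59171 * 100 = 59.38

59.38 %


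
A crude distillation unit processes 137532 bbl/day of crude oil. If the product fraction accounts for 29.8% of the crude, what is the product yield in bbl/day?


Crude throughput = 137532 bbl/day
Fraction yield = 29.8%
yield = throughput * fraction / 100
yield = 137532 * 29.8 / 100 = 40984.536

40984.536 bbl/day


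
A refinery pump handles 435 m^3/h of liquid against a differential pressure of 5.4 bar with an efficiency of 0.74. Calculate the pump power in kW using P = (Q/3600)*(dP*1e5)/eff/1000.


Q = 435 / 3600 = 0.120833 m^3/s
P = 0.120833 * (5.4 * 1e5) / 0.74 / 1000 = 88.18

88.18 kW


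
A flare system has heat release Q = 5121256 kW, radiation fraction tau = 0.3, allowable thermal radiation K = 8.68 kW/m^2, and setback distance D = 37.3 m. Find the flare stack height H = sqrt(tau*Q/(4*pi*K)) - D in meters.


tau*Q/(4*pi*K) = 0.3 * 5121256 / (4 * pi * 8.68) = 14085.4
sqrt(14085.4) = 118.682
H = 118.682 - 37.3 = 81.38

81.38 m


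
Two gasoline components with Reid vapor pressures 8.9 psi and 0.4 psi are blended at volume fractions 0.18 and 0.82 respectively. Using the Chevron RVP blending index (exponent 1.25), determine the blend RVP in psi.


Chevron index: RVP_blend = (sum xi*RVPi^1.25)^(1/1.25)
RVP^1.25 terms: 0.18 * 8.9^1.25 + 0.82 * 0.4^1.25 = 3.02785
RVP_blend = 3.02785^(1/1.25) = 2.426

2.426 psi


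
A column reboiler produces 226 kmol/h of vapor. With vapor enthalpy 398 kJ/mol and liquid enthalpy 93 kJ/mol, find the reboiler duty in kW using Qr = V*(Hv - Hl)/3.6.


Qr = 226 * (398 - 93) / 3.6 = 226 * 305 / 3.6 = 19150

19150 kW


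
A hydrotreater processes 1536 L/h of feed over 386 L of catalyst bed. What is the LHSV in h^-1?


LHSV = volumetric feed rate / catalyst volume
= 1536 L/h / 386 L
= 3.979 h^-1

3.979 h^-1


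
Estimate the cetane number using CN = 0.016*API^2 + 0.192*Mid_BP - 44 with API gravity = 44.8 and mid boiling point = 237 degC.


CN = 0.016 * 44.8^2 + 0.192 * 237 - 44
CN = 32.11264 + 45.504 - 44 = 33.61664

33.61664


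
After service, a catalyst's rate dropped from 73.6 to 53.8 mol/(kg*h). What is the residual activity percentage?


Activity (%) = (rate_used / rate_fresh) * 100
rate_used = 53.8, rate_fresh = 73.6
= (53.8 / 73.6) * 100
= 0.7310 * 100 = 73.10

73.10 %


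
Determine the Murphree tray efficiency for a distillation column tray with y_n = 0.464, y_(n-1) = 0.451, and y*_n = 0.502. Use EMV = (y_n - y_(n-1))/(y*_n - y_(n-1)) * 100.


Murphree vapor efficiency: EMV = (y_n - y_(n-1)) / (y*_n - y_(n-1)) * 100
EMV = (0.464 - 0.451) / (0.502 - 0.451) * 100 = 0.013 / 0.051 * 100 = 25.49

25.49 %


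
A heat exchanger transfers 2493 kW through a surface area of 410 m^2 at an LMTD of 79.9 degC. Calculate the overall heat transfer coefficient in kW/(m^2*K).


From Q = U*A*LMTD, U = Q / (A * LMTD)
U = 2493 / (410 * 79.9) = 2493 / 32759 = 0.07610

0.07610 kW/(m^2*K)


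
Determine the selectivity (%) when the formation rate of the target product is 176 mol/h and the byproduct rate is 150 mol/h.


Selectivity = desired / (desired + undesired) * 100
Total products = 176 + 150 = 326 mol/h
S = 176 / 326 * 100
= 0.5399 * 100
= 53.99 %

53.99 %


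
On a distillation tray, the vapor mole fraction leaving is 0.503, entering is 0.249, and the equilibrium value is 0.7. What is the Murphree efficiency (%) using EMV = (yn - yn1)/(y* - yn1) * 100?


Murphree vapor efficiency: EMV = (y_n - y_(n-1)) / (y*_n - y_(n-1)) * 100
EMV = (0.503 - 0.249) / (0.7 - 0.249) * 100 = 0.254 / 0.451 * 100 = 56.32

56.32 %


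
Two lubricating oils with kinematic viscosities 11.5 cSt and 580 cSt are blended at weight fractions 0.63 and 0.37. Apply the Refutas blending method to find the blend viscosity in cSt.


Refutas method: VBN_i = 14.534*ln(ln(visc_i + 0.8)) + 10.975, blended linearly by mass fraction; since VBN is linear in VBI_i = ln(ln(visc_i + 0.8)) and the fractions sum to 1, blend VBI directly: visc = exp(exp(VBI_blend)) - 0.8
VBI_1 = ln(ln(11.5 + 0.8)) = 0.920123
VBI_2 = ln(ln(580 + 0.8)) = 1.85072
VBI_blend = 0.63 * 0.920123 + 0.37 * 1.85072 = 1.26444
visc_blend = exp(exp(1.26444)) - 0.8 = 33.71

33.71 cSt


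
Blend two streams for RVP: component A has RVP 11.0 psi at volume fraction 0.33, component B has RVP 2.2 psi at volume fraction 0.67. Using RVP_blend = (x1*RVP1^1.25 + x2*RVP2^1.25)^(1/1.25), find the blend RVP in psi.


Chevron index: RVP_blend = (sum xi*RVPi^1.25)^(1/1.25)
RVP^1.25 terms: 0.33 * 11.0^1.25 + 0.67 * 2.2^1.25 = 8.40597
RVP_blend = 8.40597^(1/1.25) = 5.491

5.491 psi


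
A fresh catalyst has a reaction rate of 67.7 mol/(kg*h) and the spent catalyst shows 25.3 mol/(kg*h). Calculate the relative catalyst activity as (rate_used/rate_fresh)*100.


Activity (%) = (rate_used / rate_fresh) * 100
rate_used = 25.3, rate_fresh = 67.7
= (25.3 / 67.7) * 100
= 0.3737 * 100 = 37.37

37.37 %


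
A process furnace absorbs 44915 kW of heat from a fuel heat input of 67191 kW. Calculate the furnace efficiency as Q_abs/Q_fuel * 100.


Furnace efficiency = Q_absorbed / Q_fuel * 100
= 44915 / 67191 * 100 = 66.85

66.85 %


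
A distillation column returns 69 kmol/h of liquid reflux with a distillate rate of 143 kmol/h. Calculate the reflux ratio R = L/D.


Reflux ratio definition: R = L / D (liquid returned / distillate withdrawn)
L = 69 kmol/h, D = 143 kmol/h
R = 69 / 143 = 0.4825

0.4825


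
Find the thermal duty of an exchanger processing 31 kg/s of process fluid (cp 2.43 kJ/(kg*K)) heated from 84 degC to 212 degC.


Q = m_dot * cp * delta_T
delta_T = 212 - 84 = 128 K
Q = 31 * 2.43 * 128
= 75.33 * 128
= 9642.24 kW

9642.24 kW


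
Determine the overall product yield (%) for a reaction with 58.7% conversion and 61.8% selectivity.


Overall yield = conversion (%) * selectivity (%) / 100
Conversion = 58.7%, Selectivity = 61.8%
Y = 58.7 * 61.8 / 100
= 36.2766 %

36.2766 %


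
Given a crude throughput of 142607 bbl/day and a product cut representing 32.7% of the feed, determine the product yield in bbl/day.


Crude throughput = 142607 bbl/day
Fraction yield = 32.7%
yield = throughput * fraction / 100
yield = 142607 * 32.7 / 100 = 46632.489

46632.489 bbl/day


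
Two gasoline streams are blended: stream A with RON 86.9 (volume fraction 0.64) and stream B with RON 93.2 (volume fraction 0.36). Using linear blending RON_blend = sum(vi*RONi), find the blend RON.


Linear blending: RON_blend = sum(vi * RONi)
Contribution 1: 0.64 * 86.9 = 55.616
Contribution 2: 0.36 * 93.2 = 33.552
RON_blend = 55.616 + 33.552 = 89.168

89.168


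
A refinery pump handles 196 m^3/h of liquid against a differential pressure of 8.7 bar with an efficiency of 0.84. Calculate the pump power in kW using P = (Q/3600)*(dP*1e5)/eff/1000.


Q = 196 / 3600 = 0.0544444 m^3/s
P = 0.0544444 * (8.7 * 1e5) / 0.84 / 1000 = 56.39

56.39 kW


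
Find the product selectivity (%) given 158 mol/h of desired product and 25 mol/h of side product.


Selectivity = desired / (desired + undesired) * 100
Total products = 158 + 25 = 183 mol/h
S = 158 / 183 * 100
= 0.8634 * 100
= 86.34 %

86.34 %


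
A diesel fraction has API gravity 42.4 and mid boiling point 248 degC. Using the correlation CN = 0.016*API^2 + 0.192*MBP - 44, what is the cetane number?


CN = 0.016 * 42.4^2 + 0.192 * 248 - 44
CN = 28.76416 + 47.616 - 44 = 32.38016

32.38016


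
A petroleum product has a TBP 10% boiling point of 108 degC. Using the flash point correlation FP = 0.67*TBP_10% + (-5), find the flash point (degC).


FP = 0.67 * 108 + (-5) = 67.36

67.36 degC


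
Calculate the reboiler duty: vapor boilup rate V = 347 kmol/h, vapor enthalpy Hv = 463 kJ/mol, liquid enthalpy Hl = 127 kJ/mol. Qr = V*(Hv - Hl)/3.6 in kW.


Qr = 347 * (463 - 127) / 3.6 = 347 * 336 / 3.6 = 32390

32390 kW


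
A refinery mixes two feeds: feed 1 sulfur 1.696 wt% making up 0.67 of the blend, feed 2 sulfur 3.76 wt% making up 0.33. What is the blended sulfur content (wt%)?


Linear sulfur blending: S_blend = x1*S1 + x2*S2
Contribution 1: 0.67 * 1.696 = 1.13632 wt%
Contribution 2: 0.33 * 3.76 = 1.2408 wt%
S_blend = 1.13632 + 1.2408 = 2.37712

2.37712 wt%


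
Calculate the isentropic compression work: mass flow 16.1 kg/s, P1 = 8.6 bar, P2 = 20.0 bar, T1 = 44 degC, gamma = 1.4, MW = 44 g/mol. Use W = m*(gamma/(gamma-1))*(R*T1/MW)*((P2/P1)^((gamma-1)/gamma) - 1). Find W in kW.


Isentropic work: W = m*(gamma/(gamma-1))*(R*T1/MW)*((P2/P1)^((gamma-1)/gamma) - 1)
T1 = 44 + 273.15 = 317.15 K
Pressure ratio = 20.0 / 8.6 = 2.32558
Exponent = (1.4 - 1)/1.4 = 0.285714
(P2/P1)^exp - 1 = 2.32558^0.285714 - 1 = 0.272691
W = 16.1 * 1.4 / 0.4 * 8.314 * 317.15 / 44 * 0.272691 = 920.8

920.8 kW


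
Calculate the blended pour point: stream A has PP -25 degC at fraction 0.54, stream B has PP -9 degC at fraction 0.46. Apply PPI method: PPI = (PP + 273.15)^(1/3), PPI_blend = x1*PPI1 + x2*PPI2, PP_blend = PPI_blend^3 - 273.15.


PPI_1 = (-25 + 273.15)^(1/3) = 6.284028
PPI_2 = (-9 + 273.15)^(1/3) = 6.416283
PPI_blend = 0.54 * 6.284028 + 0.46 * 6.416283 = 6.344865
PP_blend = 6.344865^3 - 273.15 = 255.4272 - 273.15 = -17.72

-17.72 degC


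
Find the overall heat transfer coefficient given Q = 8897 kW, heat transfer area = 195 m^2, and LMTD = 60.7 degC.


From Q = U*A*LMTD, U = Q / (A * LMTD)
U = 8897 / (195 * 60.7) = 8897 / 11836.5 = 0.7517

0.7517 kW/(m^2*K)


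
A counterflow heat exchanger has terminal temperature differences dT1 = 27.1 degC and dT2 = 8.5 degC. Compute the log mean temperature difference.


LMTD = (dT1 - dT2) / ln(dT1/dT2)
= (27.1 - 8.5) / ln(27.1 / 8.5) = 18.6 / 1.15947 = 16.04

16.04 degC


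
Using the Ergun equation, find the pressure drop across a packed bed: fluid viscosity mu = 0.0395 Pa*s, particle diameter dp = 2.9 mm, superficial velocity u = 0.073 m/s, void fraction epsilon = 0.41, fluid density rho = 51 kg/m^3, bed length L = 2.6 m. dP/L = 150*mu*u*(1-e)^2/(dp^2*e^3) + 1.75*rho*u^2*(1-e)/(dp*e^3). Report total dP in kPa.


dp = 2.9 mm = 0.0029 m
Viscous term = 150*0.0395*0.073*(1-0.41)^2 / (0.0029^2*0.41^3) = 259757
Inertial term = 1.75*51*0.073^2*(1-0.41) / (0.0029*0.41^3) = 1403.97
dP/L = 259757 + 1403.97 = 261161 Pa/m
dP = 261161 * 2.6 / 1000 = 679.0 kPa

679.0 kPa


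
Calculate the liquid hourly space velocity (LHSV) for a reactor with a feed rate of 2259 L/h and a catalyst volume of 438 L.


LHSV = volumetric feed rate / catalyst volume
= 2259 L/h / 438 L
= 5.158 h^-1

5.158 h^-1


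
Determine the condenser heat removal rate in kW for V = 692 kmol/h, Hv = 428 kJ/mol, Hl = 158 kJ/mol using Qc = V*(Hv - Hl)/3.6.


Qc = 692 * (428 - 158) / 3.6 = 692 * 270 / 3.6 = 51900

51900 kW


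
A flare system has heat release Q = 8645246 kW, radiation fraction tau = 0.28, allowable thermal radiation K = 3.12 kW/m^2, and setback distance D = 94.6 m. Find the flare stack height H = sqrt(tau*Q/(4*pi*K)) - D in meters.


tau*Q/(4*pi*K) = 0.28 * 8645246 / (4 * pi * 3.12) = 61740.6
sqrt(61740.6) = 248.477
H = 248.477 - 94.6 = 153.9

153.9 m


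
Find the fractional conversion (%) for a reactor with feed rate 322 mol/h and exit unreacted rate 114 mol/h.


X = (F_in - F_out) / F_in * 100
Moles reacted = 322 - 114 = 208
X = 208 / 322 * 100
= 0.6460 * 100
= 64.60 %

64.60 %


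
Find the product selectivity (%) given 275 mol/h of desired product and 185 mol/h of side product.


Selectivity = desired / (desired + undesired) * 100
Total products = 275 + 185 = 460 mol/h
S = 275 / 460 * 100
= 0.5978 * 100
= 59.78 %

59.78 %


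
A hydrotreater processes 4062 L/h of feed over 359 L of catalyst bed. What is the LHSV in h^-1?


LHSV = volumetric feed rate / catalyst volume
= 4062 L/h / 359 L
= 11.31 h^-1

11.31 h^-1


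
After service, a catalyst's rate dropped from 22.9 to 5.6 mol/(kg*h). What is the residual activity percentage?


Activity (%) = (rate_used / rate_fresh) * 100
rate_used = 5.6, rate_fresh = 22.9
= (5.6 / 22.9) * 100
= 0.2445 * 100 = 24.45

24.45 %


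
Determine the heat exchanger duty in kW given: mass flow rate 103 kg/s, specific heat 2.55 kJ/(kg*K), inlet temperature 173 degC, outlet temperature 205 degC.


Q = m_dot * cp * delta_T
delta_T = 205 - 173 = 32 K
Q = 103 * 2.55 * 32
= 262.65 * 32
= 8404.8 kW

8404.8 kW


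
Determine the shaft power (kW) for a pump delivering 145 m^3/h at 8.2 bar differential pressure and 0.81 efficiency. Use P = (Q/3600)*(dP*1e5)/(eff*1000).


Q = 145 / 3600 = 0.0402778 m^3/s
P = 0.0402778 * (8.2 * 1e5) / 0.81 / 1000 = 40.78

40.78 kW


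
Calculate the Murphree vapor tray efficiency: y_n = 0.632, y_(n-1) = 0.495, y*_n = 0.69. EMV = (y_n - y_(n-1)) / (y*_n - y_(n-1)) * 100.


Murphree vapor efficiency: EMV = (y_n - y_(n-1)) / (y*_n - y_(n-1)) * 100
EMV = (0.632 - 0.495) / (0.69 - 0.495) * 100 = 0.137 / 0.195 * 100 = 70.26

70.26 %


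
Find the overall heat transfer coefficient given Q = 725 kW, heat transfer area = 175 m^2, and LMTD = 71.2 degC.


From Q = U*A*LMTD, U = Q / (A * LMTD)
U = 725 / (175 * 71.2) = 725 / 12460 = 0.05819

0.05819 kW/(m^2*K)


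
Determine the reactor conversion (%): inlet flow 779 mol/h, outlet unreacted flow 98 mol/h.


X = (F_in - F_out) / F_in * 100
Moles reacted = 779 - 98 = 681
X = 681 / 779 * 100
= 0.8742 * 100
= 87.42 %

87.42 %


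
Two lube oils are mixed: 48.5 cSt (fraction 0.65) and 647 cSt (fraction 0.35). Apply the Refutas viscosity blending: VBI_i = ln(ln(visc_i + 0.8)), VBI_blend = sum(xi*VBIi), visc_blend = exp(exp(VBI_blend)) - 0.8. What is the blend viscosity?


Refutas method: VBN_i = 14.534*ln(ln(visc_i + 0.8)) + 10.975, blended linearly by mass fraction; since VBN is linear in VBI_i = ln(ln(visc_i + 0.8)) and the fractions sum to 1, blend VBI directly: visc = exp(exp(VBI_blend)) - 0.8
VBI_1 = ln(ln(48.5 + 0.8)) = 1.36044
VBI_2 = ln(ln(647 + 0.8)) = 1.86773
VBI_blend = 0.65 * 1.36044 + 0.35 * 1.86773 = 1.53799
visc_blend = exp(exp(1.53799)) - 0.8 = 104.3

104.3 cSt


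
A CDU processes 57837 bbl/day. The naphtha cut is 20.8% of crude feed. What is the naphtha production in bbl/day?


Crude throughput = 57837 bbl/day
Fraction yield = 20.8%
yield = throughput * fraction / 100
yield = 57837 * 20.8 / 100 = 12030.096

12030.096 bbl/day


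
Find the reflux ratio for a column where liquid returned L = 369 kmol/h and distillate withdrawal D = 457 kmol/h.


Reflux ratio definition: R = L / D (liquid returned / distillate withdrawn)
L = 369 kmol/h, D = 457 kmol/h
R = 369 / 457 = 0.8074

0.8074


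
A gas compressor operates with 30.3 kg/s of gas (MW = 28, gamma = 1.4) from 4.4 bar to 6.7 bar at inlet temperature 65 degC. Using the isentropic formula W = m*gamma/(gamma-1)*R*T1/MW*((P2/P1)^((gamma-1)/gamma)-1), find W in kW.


Isentropic work: W = m*(gamma/(gamma-1))*(R*T1/MW)*((P2/P1)^((gamma-1)/gamma) - 1)
T1 = 65 + 273.15 = 338.15 K
Pressure ratio = 6.7 / 4.4 = 1.52273
Exponent = (1.4 - 1)/1.4 = 0.285714
(P2/P1)^exp - 1 = 1.52273^0.285714 - 1 = 0.127659
W = 30.3 * 1.4 / 0.4 * 8.314 * 338.15 / 28 * 0.127659 = 1359

1359 kW


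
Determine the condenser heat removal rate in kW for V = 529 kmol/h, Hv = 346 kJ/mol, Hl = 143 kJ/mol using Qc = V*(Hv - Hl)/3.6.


Qc = 529 * (346 - 143) / 3.6 = 529 * 203 / 3.6 = 29830

29830 kW


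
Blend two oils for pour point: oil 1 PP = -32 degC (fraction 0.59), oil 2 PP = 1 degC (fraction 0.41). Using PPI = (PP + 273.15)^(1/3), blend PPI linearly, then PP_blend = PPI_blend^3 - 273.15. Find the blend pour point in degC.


PPI_1 = (-32 + 273.15)^(1/3) = 6.224375
PPI_2 = (1 + 273.15)^(1/3) = 6.49625
PPI_blend = 0.59 * 6.224375 + 0.41 * 6.49625 = 6.335844
PP_blend = 6.335844^3 - 273.15 = 254.3393 - 273.15 = -18.81

-18.81 degC


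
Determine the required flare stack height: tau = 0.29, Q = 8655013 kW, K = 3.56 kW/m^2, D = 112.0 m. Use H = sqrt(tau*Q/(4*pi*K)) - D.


tau*Q/(4*pi*K) = 0.29 * 8655013 / (4 * pi * 3.56) = 56105.6
sqrt(56105.6) = 236.866
H = 236.866 - 112.0 = 124.9

124.9 m


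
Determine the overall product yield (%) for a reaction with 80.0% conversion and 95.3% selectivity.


Overall yield = conversion (%) * selectivity (%) / 100
Conversion = 80.0%, Selectivity = 95.3%
Y = 80.0 * 95.3 / 100
= 76.24 %

76.24 %


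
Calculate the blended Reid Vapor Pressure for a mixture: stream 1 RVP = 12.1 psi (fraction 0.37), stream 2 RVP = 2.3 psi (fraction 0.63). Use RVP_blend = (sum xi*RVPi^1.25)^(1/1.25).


Chevron index: RVP_blend = (sum xi*RVPi^1.25)^(1/1.25)
RVP^1.25 terms: 0.37 * 12.1^1.25 + 0.63 * 2.3^1.25 = 10.1344
RVP_blend = 10.1344^(1/1.25) = 6.377

6.377 psi


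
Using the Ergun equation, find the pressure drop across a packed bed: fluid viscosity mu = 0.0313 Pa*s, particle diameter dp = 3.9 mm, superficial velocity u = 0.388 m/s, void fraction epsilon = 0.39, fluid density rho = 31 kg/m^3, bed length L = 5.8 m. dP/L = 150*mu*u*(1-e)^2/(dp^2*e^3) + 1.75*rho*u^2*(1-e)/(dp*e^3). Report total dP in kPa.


dp = 3.9 mm = 0.0039 m
Viscous term = 150*0.0313*0.388*(1-0.39)^2 / (0.0039^2*0.39^3) = 751284
Inertial term = 1.75*31*0.388^2*(1-0.39) / (0.0039*0.39^3) = 21534.5
dP/L = 751284 + 21534.5 = 772818 Pa/m
dP = 772818 * 5.8 / 1000 = 4482 kPa

4482 kPa


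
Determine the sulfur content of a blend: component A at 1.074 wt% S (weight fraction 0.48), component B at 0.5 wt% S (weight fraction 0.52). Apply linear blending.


Linear sulfur blending: S_blend = x1*S1 + x2*S2
Contribution 1: 0.48 * 1.074 = 0.51552 wt%
Contribution 2: 0.52 * 0.5 = 0.26 wt%
S_blend = 0.51552 + 0.26 = 0.77552

0.77552 wt%


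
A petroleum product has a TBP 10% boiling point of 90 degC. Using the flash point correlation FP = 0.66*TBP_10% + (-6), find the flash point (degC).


FP = 0.66 * 90 + (-6) = 53.4

53.4 degC


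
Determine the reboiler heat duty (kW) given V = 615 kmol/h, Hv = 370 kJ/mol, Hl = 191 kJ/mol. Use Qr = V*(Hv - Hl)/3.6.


Qr = 615 * (370 - 191) / 3.6 = 615 * 179 / 3.6 = 30580

30580 kW


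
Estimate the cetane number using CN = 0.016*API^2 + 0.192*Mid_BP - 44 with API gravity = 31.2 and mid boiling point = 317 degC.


CN = 0.016 * 31.2^2 + 0.192 * 317 - 44
CN = 15.57504 + 60.864 - 44 = 32.43904

32.43904


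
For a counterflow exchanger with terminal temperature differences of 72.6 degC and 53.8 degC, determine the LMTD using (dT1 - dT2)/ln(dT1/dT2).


LMTD = (dT1 - dT2) / ln(dT1/dT2)
= (72.6 - 53.8) / ln(72.6 / 53.8) = 18.8 / 0.299691 = 62.73

62.73 degC


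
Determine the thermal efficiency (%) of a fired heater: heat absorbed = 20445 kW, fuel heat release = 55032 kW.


Furnace efficiency = Q_absorbed / Q_fuel * 100
= 20445 / 55032 * 100 = 37.15

37.15 %


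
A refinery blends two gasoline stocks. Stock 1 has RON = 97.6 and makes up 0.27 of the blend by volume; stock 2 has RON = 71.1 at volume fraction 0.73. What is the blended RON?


Linear blending: RON_blend = sum(vi * RONi)
Contribution 1: 0.27 * 97.6 = 26.352
Contribution 2: 0.73 * 71.1 = 51.903
RON_blend = 26.352 + 51.903 = 78.255

78.255


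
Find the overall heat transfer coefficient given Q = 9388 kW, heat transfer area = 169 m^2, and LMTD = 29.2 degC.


From Q = U*A*LMTD, U = Q / (A * LMTD)
U = 9388 / (169 * 29.2) = 9388 / 4934.8 = 1.902

1.902 kW/(m^2*K)


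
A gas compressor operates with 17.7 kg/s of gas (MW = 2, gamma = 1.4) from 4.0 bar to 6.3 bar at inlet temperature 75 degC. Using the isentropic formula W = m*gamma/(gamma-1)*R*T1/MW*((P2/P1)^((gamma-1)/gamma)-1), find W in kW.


Isentropic work: W = m*(gamma/(gamma-1))*(R*T1/MW)*((P2/P1)^((gamma-1)/gamma) - 1)
T1 = 75 + 273.15 = 348.15 K
Pressure ratio = 6.3 / 4.0 = 1.575
Exponent = (1.4 - 1)/1.4 = 0.285714
(P2/P1)^exp - 1 = 1.575^0.285714 - 1 = 0.138586
W = 17.7 * 1.4 / 0.4 * 8.314 * 348.15 / 2 * 0.138586 = 12430

12430 kW


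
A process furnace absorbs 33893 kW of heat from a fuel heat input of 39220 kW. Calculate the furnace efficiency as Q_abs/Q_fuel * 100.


Furnace efficiency = Q_absorbed / Q_fuel * 100
= 33893 / 39220 * 100 = 86.42

86.42 %


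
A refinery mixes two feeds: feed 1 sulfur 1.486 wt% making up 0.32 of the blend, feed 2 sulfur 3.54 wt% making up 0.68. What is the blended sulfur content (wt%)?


Linear sulfur blending: S_blend = x1*S1 + x2*S2
Contribution 1: 0.32 * 1.486 = 0.47552 wt%
Contribution 2: 0.68 * 3.54 = 2.4072 wt%
S_blend = 0.47552 + 2.4072 = 2.88272

2.88272 wt%


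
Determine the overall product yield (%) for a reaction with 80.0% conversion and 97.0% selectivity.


Overall yield = conversion (%) * selectivity (%) / 100
Conversion = 80.0%, Selectivity = 97.0%
Y = 80.0 * 97.0 / 100
= 77.6 %

77.6 %


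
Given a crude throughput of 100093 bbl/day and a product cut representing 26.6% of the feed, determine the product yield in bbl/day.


Crude throughput = 100093 bbl/day
Fraction yield = 26.6%
yield = throughput * fraction / 100
yield = 100093 * 26.6 / 100 = 26624.738

26624.738 bbl/day


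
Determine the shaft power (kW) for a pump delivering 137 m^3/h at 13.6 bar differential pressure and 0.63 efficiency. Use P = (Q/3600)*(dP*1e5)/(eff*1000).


Q = 137 / 3600 = 0.0380556 m^3/s
P = 0.0380556 * (13.6 * 1e5) / 0.63 / 1000 = 82.15

82.15 kW


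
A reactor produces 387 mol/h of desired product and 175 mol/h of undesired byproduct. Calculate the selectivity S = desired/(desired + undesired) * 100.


Selectivity = desired / (desired + undesired) * 100
Total products = 387 + 175 = 562 mol/h
S = 387 / 562 * 100
= 0.6886 * 100
= 68.86 %

68.86 %


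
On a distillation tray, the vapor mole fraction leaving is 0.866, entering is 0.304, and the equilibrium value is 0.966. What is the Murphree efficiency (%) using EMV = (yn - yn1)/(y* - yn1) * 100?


Murphree vapor efficiency: EMV = (y_n - y_(n-1)) / (y*_n - y_(n-1)) * 100
EMV = (0.866 - 0.304) / (0.966 - 0.304) * 100 = 0.562 / 0.662 * 100 = 84.89

84.89 %


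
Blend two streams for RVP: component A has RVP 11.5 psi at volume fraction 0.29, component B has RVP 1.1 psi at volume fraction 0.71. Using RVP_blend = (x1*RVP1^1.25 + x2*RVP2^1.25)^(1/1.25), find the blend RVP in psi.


Chevron index: RVP_blend = (sum xi*RVPi^1.25)^(1/1.25)
RVP^1.25 terms: 0.29 * 11.5^1.25 + 0.71 * 1.1^1.25 = 6.94127
RVP_blend = 6.94127^(1/1.25) = 4.711

4.711 psi


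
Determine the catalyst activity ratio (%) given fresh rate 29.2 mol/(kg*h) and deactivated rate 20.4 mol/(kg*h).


Activity (%) = (rate_used / rate_fresh) * 100
rate_used = 20.4, rate_fresh = 29.2
= (20.4 / 29.2) * 100
= 0.6986 * 100 = 69.86

69.86 %


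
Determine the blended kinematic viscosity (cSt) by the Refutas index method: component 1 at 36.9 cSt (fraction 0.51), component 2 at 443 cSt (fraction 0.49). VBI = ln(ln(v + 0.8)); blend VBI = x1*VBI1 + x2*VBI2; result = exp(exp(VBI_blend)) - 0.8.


Refutas method: VBN_i = 14.534*ln(ln(visc_i + 0.8)) + 10.975, blended linearly by mass fraction; since VBN is linear in VBI_i = ln(ln(visc_i + 0.8)) and the fractions sum to 1, blend VBI directly: visc = exp(exp(VBI_blend)) - 0.8
VBI_1 = ln(ln(36.9 + 0.8)) = 1.28914
VBI_2 = ln(ln(443 + 0.8)) = 1.80753
VBI_blend = 0.51 * 1.28914 + 0.49 * 1.80753 = 1.54315
visc_blend = exp(exp(1.54315)) - 0.8 = 106.9

106.9 cSt


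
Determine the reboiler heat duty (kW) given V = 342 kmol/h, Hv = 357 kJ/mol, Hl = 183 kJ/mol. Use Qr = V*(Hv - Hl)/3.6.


Qr = 342 * (357 - 183) / 3.6 = 342 * 174 / 3.6 = 16530

16530 kW


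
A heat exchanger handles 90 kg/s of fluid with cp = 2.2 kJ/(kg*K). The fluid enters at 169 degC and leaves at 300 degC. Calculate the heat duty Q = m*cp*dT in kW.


Q = m_dot * cp * delta_T
delta_T = 300 - 169 = 131 K
Q = 90 * 2.2 * 131
= 198 * 131
= 25938 kW

25938 kW


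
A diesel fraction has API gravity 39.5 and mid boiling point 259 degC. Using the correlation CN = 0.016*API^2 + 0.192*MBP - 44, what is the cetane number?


CN = 0.016 * 39.5^2 + 0.192 * 259 - 44
CN = 24.964 + 49.728 - 44 = 30.692

30.692


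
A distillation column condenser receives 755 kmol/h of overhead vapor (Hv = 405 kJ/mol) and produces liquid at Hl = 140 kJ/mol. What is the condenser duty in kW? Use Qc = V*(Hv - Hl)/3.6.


Qc = 755 * (405 - 140) / 3.6 = 755 * 265 / 3.6 = 55580

55580 kW


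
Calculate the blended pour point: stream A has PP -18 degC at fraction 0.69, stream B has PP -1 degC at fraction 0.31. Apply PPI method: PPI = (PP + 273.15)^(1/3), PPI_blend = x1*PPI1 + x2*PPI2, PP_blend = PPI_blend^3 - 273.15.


PPI_1 = (-18 + 273.15)^(1/3) = 6.342569
PPI_2 = (-1 + 273.15)^(1/3) = 6.480414
PPI_blend = 0.69 * 6.342569 + 0.31 * 6.480414 = 6.385301
PP_blend = 6.385301^3 - 273.15 = 260.3419 - 273.15 = -12.81

-12.81 degC


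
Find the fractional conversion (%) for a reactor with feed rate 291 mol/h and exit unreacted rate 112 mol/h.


X = (F_in - F_out) / F_in * 100
Moles reacted = 291 - 112 = 179
X = 179 / 291 * 100
= 0.6151 * 100
= 61.51 %

61.51 %


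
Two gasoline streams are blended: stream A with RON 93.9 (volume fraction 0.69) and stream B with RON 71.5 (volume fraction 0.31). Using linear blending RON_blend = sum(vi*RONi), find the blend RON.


Linear blending: RON_blend = sum(vi * RONi)
Contribution 1: 0.69 * 93.9 = 64.791
Contribution 2: 0.31 * 71.5 = 22.165
RON_blend = 64.791 + 22.165 = 86.956

86.956


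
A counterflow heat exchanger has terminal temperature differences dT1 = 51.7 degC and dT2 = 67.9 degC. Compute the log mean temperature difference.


LMTD = (dT1 - dT2) / ln(dT1/dT2)
= (51.7 - 67.9) / ln(51.7 / 67.9) = -16.2 / -0.272578 = 59.43

59.43 degC


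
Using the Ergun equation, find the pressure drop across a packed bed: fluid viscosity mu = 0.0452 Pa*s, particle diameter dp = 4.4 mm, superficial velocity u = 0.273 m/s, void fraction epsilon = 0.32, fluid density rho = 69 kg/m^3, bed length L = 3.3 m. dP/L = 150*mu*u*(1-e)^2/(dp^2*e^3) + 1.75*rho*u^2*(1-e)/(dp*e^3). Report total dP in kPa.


dp = 4.4 mm = 0.0044 m
Viscous term = 150*0.0452*0.273*(1-0.32)^2 / (0.0044^2*0.32^3) = 1349130
Inertial term = 1.75*69*0.273^2*(1-0.32) / (0.0044*0.32^3) = 42444.2
dP/L = 1349130 + 42444.2 = 1391570 Pa/m
dP = 1391570 * 3.3 / 1000 = 4592 kPa

4592 kPa
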